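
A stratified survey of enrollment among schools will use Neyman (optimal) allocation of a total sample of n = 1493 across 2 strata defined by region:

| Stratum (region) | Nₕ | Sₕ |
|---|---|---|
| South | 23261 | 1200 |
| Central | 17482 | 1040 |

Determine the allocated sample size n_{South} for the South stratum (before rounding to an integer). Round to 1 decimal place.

Neyman allocation: nₕ = n·NₕSₕ / Σⱼ NⱼSⱼ.
Σ NⱼSⱼ = 23261·1200 + 17482·1040 = 4.609448 × 10^7.
n_{South} = 1493·23261·1200 / (4.609448 × 10^7) = 904.1.

904.1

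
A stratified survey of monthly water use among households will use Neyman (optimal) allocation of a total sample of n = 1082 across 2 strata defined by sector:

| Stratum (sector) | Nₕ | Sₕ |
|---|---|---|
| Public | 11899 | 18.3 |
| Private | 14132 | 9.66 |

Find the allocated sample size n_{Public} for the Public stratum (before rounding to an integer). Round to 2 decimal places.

665.06

Neyman allocation: nₕ = n·NₕSₕ / Σⱼ NⱼSⱼ.
Σ NⱼSⱼ = 11899·18.3 + 14132·9.66 = 354266.82.
n_{Public} = 1082·11899·18.3 / 354266.82 = 665.06.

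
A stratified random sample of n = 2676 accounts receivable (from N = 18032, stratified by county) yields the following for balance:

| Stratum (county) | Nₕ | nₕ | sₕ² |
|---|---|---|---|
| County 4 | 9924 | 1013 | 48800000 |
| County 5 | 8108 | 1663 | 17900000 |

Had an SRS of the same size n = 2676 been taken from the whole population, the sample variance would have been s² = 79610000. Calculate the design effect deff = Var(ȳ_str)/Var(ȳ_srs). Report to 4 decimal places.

Var(ȳ_str) = Σ Wₕ²(1−fₕ)sₕ²/nₕ with Wₕ = Nₕ/18032:
  County 4: (9924/18032)²·(1−1013/9924)·48800000/1013 = 13101.945
  County 5: (8108/18032)²·(1−1663/8108)·17900000/1663 = 1729.8548
  → Var(ȳ_str) = 14831.8.
Var(ȳ_srs) = (1 − 2676/18032)·79610000/2676 = 25334.697.
deff = 14831.8 / 25334.697 = 0.5854.

0.5854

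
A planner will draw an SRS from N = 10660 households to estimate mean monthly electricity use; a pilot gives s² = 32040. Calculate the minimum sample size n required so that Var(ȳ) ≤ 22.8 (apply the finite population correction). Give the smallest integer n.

1242

Without fpc, n₀ = s²/D = 32040/22.8 = 1405.2632.
With fpc, (1 − n/N)·s²/n ≤ D requires n ≥ n₀/(1 + n₀/N) = 1405.2632/(1 + 1405.2632/10660) = 1241.5896.
Rounding up, n = 1242.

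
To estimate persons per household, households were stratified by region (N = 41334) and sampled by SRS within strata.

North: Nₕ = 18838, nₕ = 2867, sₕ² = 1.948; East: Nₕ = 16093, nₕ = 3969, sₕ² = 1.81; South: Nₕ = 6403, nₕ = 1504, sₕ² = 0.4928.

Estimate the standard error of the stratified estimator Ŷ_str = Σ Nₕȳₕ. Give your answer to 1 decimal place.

Var(Ŷ_str) = Σₕ Nₕ²(1 − fₕ)sₕ²/nₕ.
North: 18838²·(1 − 2867/18838)·1.948/2867 = 204422.25.
East: 16093²·(1 − 3969/16093)·1.81/3969 = 88977.544.
South: 6403²·(1 − 1504/6403)·0.4928/1504 = 10278.123.
Sum = 303677.92.
SE = √(303677.92) = 551.1.

551.1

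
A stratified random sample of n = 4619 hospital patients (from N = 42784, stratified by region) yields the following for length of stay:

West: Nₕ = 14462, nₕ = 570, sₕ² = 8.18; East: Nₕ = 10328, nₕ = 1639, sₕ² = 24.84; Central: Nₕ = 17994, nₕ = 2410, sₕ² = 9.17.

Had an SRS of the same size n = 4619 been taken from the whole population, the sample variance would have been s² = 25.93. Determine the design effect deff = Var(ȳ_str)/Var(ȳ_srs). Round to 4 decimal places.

0.5793

Var(ȳ_str) = Σ Wₕ²(1−fₕ)sₕ²/nₕ with Wₕ = Nₕ/42784:
  West: (14462/42784)²·(1−570/14462)·8.18/570 = 0.0015751025
  East: (10328/42784)²·(1−1639/10328)·24.84/1639 = 7.4301211 × 10^-4
  Central: (17994/42784)²·(1−2410/17994)·9.17/2410 = 5.8290285 × 10^-4
  → Var(ȳ_str) = 0.0029010175.
Var(ȳ_srs) = (1 − 4619/42784)·25.93/4619 = 0.0050077015.
deff = 0.0029010175 / 0.0050077015 = 0.5793.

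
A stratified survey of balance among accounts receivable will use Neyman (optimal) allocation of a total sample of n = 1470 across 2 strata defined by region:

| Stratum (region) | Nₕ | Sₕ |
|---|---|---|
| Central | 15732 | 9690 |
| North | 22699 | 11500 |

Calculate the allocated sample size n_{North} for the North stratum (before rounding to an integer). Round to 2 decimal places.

Neyman allocation: nₕ = n·NₕSₕ / Σⱼ NⱼSⱼ.
Σ NⱼSⱼ = 15732·9690 + 22699·11500 = 4.1348158 × 10^8.
n_{North} = 1470·22699·11500 / (4.1348158 × 10^8) = 928.04.

928.04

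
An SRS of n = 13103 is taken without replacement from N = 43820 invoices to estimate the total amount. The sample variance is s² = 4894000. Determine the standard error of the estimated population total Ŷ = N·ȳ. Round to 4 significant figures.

709000

Var(Ŷ) = N²·Var(ȳ) = N²·(1 − n/N)·s²/n.
f = 13103/43820 = 0.29901871; Var(ȳ) = 0.70098129·4894000/13103 = 261.81809.
Var(Ŷ) = 43820² · 261.81809 = 5.0274111 × 10^11.
SE(Ŷ) = √(5.0274111 × 10^11) = 709000.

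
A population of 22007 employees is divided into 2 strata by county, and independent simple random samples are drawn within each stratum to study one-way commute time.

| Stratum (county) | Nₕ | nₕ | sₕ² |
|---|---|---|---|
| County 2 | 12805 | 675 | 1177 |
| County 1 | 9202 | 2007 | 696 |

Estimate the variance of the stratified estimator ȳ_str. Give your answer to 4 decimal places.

0.6066

Var(ȳ_str) = Σₕ Wₕ²(1 − fₕ)sₕ²/nₕ with Wₕ = Nₕ/N, N = 22007.
County 2: Wₕ = 0.58186032; term = 0.58186032²·(1 − 0.05271378)·1177/675 = 0.55923119.
County 1: Wₕ = 0.41813968; term = 0.41813968²·(1 − 0.21810476)·696/2007 = 0.047408172.
Sum = 0.60663936.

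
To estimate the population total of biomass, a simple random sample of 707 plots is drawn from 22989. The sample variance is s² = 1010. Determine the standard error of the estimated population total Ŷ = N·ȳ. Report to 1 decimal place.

27051.3

Var(Ŷ) = N²·Var(ȳ) = N²·(1 − n/N)·s²/n.
f = 707/22989 = 0.03075384; Var(ȳ) = 0.96924616·1010/707 = 1.3846374.
Var(Ŷ) = 22989² · 1.3846374 = 7.3177273 × 10^8.
SE(Ŷ) = √(7.3177273 × 10^8) = 27051.3.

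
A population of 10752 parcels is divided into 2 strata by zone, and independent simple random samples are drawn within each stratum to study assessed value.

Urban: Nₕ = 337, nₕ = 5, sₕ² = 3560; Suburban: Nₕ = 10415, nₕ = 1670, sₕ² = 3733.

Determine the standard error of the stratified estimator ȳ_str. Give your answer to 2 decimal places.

1.57

Var(ȳ_str) = Σₕ Wₕ²(1 − fₕ)sₕ²/nₕ with Wₕ = Nₕ/N, N = 10752.
Urban: Wₕ = 0.03134301; term = 0.03134301²·(1 − 0.01483680)·3560/5 = 0.68907972.
Suburban: Wₕ = 0.96865699; term = 0.96865699²·(1 − 0.16034566)·3733/1670 = 1.7610922.
Sum = 2.4501719.
SE = √(2.4501719) = 1.57.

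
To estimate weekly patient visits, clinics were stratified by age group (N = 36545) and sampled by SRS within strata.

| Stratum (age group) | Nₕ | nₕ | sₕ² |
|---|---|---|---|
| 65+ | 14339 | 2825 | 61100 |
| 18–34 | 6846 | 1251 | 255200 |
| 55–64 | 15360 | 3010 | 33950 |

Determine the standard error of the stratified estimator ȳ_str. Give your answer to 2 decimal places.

Var(ȳ_str) = Σₕ Wₕ²(1 − fₕ)sₕ²/nₕ with Wₕ = Nₕ/N, N = 36545.
65+: Wₕ = 0.39236558; term = 0.39236558²·(1 − 0.19701513)·61100/2825 = 2.6736953.
18–34: Wₕ = 0.18733069; term = 0.18733069²·(1 − 0.18273444)·255200/1251 = 5.850654.
55–64: Wₕ = 0.42030374; term = 0.42030374²·(1 − 0.19596354)·33950/3010 = 1.602048.
Sum = 10.126397.
SE = √(10.126397) = 3.18.

3.18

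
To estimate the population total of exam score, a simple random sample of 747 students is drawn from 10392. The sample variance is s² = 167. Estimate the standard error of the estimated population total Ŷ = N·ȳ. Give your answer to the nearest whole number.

Var(Ŷ) = N²·Var(ȳ) = N²·(1 − n/N)·s²/n.
f = 747/10392 = 0.07188222; Var(ȳ) = 0.92811778·167/747 = 0.20749086.
Var(Ŷ) = 10392² · 0.20749086 = 2.2407698 × 10^7.
SE(Ŷ) = √(2.2407698 × 10^7) = 4734.

4734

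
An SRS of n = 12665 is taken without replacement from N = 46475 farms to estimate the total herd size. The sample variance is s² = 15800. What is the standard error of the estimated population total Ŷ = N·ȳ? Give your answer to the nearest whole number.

Var(Ŷ) = N²·Var(ȳ) = N²·(1 − n/N)·s²/n.
f = 12665/46475 = 0.27251210; Var(ȳ) = 0.72748790·15800/12665 = 0.90756485.
Var(Ŷ) = 46475² · 0.90756485 = 1.9602726 × 10^9.
SE(Ŷ) = √(1.9602726 × 10^9) = 44275.

44275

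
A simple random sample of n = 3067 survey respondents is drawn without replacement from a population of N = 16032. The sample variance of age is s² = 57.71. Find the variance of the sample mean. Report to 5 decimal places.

Under SRS without replacement, Var(ȳ) = (1 − f)·s²/n with f = n/N = 3067/16032 = 0.19130489.
Var(ȳ) = (1 − 0.19130489)·57.71/3067 = 0.80869511·0.018816433 = 0.015216757.

0.01522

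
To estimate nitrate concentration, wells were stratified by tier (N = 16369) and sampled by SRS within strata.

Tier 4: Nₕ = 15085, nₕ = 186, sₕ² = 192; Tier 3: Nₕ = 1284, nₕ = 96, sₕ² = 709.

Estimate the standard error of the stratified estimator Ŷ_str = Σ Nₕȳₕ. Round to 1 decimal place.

Var(Ŷ_str) = Σₕ Nₕ²(1 − fₕ)sₕ²/nₕ.
Tier 4: 15085²·(1 − 186/15085)·192/186 = 2.3200146 × 10^8.
Tier 3: 1284²·(1 − 96/1284)·709/96 = 1.1265656 × 10^7.
Sum = 2.4326712 × 10^8.
SE = √(2.4326712 × 10^8) = 15597.0.

15597.0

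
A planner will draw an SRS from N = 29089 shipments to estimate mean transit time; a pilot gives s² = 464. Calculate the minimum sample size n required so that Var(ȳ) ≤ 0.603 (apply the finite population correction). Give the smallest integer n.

Without fpc, n₀ = s²/D = 464/0.603 = 769.4859.
With fpc, (1 − n/N)·s²/n ≤ D requires n ≥ n₀/(1 + n₀/N) = 769.4859/(1 + 769.4859/29089) = 749.6554.
Rounding up, n = 750.

750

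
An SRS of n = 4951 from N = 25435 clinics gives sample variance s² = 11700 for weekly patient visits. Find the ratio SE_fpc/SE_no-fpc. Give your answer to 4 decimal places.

f = n/N = 4951/25435 = 0.19465304.
SE_no-fpc = √(s²/n) = 1.537257; SE_fpc = √((1−f)s²/n) = 1.3795517.
Ratio = √(1−f) = 0.89741126.

0.8974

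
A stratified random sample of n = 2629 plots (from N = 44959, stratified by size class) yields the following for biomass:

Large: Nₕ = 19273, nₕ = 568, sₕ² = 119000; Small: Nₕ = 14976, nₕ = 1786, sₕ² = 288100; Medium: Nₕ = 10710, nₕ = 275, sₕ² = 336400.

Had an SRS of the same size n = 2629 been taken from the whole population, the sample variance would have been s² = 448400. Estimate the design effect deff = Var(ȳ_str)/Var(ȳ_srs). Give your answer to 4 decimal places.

Var(ȳ_str) = Σ Wₕ²(1−fₕ)sₕ²/nₕ with Wₕ = Nₕ/44959:
  Large: (19273/44959)²·(1−568/19273)·119000/568 = 37.365636
  Small: (14976/44959)²·(1−1786/14976)·288100/1786 = 15.764099
  Medium: (10710/44959)²·(1−275/10710)·336400/275 = 67.635068
  → Var(ȳ_str) = 120.7648.
Var(ȳ_srs) = (1 − 2629/44959)·448400/2629 = 160.58562.
deff = 120.7648 / 160.58562 = 0.7520.

0.7520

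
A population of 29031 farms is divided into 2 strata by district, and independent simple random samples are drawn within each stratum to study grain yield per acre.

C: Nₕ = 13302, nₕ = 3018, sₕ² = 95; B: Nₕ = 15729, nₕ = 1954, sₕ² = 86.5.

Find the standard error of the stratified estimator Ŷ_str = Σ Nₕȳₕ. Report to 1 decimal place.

Var(Ŷ_str) = Σₕ Nₕ²(1 − fₕ)sₕ²/nₕ.
C: 13302²·(1 − 3018/13302)·95/3018 = 4.3060928 × 10^6.
B: 15729²·(1 − 1954/15729)·86.5/1954 = 9.59145 × 10^6.
Sum = 1.3897543 × 10^7.
SE = √(1.3897543 × 10^7) = 3727.9.

3727.9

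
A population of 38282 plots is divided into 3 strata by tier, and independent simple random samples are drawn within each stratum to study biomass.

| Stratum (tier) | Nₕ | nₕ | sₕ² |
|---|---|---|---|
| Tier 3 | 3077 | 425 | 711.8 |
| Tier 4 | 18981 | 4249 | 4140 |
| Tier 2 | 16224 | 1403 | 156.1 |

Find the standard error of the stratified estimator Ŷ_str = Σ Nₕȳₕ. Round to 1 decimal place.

Var(Ŷ_str) = Σₕ Nₕ²(1 − fₕ)sₕ²/nₕ.
Tier 3: 3077²·(1 − 425/3077)·711.8/425 = 1.3666902 × 10^7.
Tier 4: 18981²·(1 − 4249/18981)·4140/4249 = 2.7245477 × 10^8.
Tier 2: 16224²·(1 − 1403/16224)·156.1/1403 = 2.6753504 × 10^7.
Sum = 3.1287518 × 10^8.
SE = √(3.1287518 × 10^8) = 17688.3.

17688.3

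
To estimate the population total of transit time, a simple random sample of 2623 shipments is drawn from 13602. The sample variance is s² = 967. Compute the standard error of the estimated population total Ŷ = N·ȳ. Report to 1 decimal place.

7419.9

Var(Ŷ) = N²·Var(ȳ) = N²·(1 − n/N)·s²/n.
f = 2623/13602 = 0.19283929; Var(ȳ) = 0.80716071·967/2623 = 0.29756935.
Var(Ŷ) = 13602² · 0.29756935 = 5.5054616 × 10^7.
SE(Ŷ) = √(5.5054616 × 10^7) = 7419.9.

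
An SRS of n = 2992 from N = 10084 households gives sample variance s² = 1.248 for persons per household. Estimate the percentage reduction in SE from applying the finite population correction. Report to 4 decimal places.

16.1375

f = n/N = 2992/10084 = 0.29670766.
SE_no-fpc = √(s²/n) = 0.020423327; SE_fpc = √((1−f)s²/n) = 0.017127518.
Ratio = √(1−f) = 0.83862527. Reduction = 100·(1 − 0.83862527) = 16.1375%.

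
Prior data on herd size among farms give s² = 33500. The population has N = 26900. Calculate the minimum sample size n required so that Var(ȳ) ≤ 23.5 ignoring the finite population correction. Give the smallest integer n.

Without fpc, n₀ = s²/D = 33500/23.5 = 1425.5319.
Rounding up, n = 1426.

1426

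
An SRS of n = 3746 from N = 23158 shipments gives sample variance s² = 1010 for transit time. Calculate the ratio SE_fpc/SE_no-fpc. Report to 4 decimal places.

0.9156

f = n/N = 3746/23158 = 0.16175836.
SE_no-fpc = √(s²/n) = 0.51925035; SE_fpc = √((1−f)s²/n) = 0.47540245.
Ratio = √(1−f) = 0.91555537.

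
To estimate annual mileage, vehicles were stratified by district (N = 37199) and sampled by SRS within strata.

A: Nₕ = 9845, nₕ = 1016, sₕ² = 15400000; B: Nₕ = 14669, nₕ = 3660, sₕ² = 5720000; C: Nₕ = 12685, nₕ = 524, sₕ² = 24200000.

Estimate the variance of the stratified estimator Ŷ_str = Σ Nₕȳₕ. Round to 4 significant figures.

Var(Ŷ_str) = Σₕ Nₕ²(1 − fₕ)sₕ²/nₕ.
A: 9845²·(1 − 1016/9845)·15400000/1016 = 1.317511 × 10^12.
B: 14669²·(1 − 3660/14669)·5720000/3660 = 2.5238487 × 10^11.
C: 12685²·(1 − 524/12685)·24200000/524 = 7.1243269 × 10^12.
Sum = 8.6942228 × 10^12.

8.694 × 10^12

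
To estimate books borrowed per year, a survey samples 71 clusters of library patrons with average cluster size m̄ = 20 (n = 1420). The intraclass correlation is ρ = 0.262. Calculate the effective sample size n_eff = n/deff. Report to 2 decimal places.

237.54

deff = 1 + (20 − 1)·0.262 = 1 + 4.978 = 5.978.
n_eff = 1420 / 5.978 = 237.54.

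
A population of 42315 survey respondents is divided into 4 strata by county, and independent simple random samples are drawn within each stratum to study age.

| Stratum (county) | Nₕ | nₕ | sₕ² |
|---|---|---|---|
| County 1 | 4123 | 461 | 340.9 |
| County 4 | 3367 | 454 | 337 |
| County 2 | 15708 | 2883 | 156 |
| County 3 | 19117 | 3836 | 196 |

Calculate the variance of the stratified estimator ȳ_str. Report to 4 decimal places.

0.0247

Var(ȳ_str) = Σₕ Wₕ²(1 − fₕ)sₕ²/nₕ with Wₕ = Nₕ/N, N = 42315.
County 1: Wₕ = 0.09743590; term = 0.09743590²·(1 − 0.11181179)·340.9/461 = 0.0062354681.
County 4: Wₕ = 0.07956989; term = 0.07956989²·(1 − 0.13483813)·337/454 = 0.0040660148.
County 2: Wₕ = 0.37121588; term = 0.37121588²·(1 − 0.18353705)·156/2883 = 0.0060879283.
County 3: Wₕ = 0.45177833; term = 0.45177833²·(1 − 0.20065910)·196/3836 = 0.0083360498.
Sum = 0.024725461.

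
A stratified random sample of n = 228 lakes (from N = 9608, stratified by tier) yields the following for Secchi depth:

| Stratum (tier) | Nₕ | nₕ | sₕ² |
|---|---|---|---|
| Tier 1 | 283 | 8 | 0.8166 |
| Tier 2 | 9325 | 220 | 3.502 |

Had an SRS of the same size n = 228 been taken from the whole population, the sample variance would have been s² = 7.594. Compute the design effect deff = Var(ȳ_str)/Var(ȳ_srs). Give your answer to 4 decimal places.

0.4529

Var(ȳ_str) = Σ Wₕ²(1−fₕ)sₕ²/nₕ with Wₕ = Nₕ/9608:
  Tier 1: (283/9608)²·(1−8/283)·0.8166/8 = 8.6054291 × 10^-5
  Tier 2: (9325/9608)²·(1−220/9325)·3.502/220 = 0.014640512
  → Var(ȳ_str) = 0.014726566.
Var(ȳ_srs) = (1 − 228/9608)·7.594/228 = 0.032516635.
deff = 0.014726566 / 0.032516635 = 0.4529.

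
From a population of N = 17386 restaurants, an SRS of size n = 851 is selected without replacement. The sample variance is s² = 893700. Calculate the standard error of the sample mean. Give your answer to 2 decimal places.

31.60

Under SRS without replacement, Var(ȳ) = (1 − f)·s²/n with f = n/N = 851/17386 = 0.04894743.
Var(ȳ) = (1 − 0.04894743)·893700/851 = 0.95105257·1050.1763 = 998.77284.
SE(ȳ) = √(998.77284) = 31.60.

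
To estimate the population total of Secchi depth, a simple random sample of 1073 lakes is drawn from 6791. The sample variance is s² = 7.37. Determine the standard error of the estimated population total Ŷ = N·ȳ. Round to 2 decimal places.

516.44

Var(Ŷ) = N²·Var(ȳ) = N²·(1 − n/N)·s²/n.
f = 1073/6791 = 0.15800324; Var(ȳ) = 0.84199676·7.37/1073 = 0.0057833328.
Var(Ŷ) = 6791² · 0.0057833328 = 266713.9.
SE(Ŷ) = √(266713.9) = 516.44.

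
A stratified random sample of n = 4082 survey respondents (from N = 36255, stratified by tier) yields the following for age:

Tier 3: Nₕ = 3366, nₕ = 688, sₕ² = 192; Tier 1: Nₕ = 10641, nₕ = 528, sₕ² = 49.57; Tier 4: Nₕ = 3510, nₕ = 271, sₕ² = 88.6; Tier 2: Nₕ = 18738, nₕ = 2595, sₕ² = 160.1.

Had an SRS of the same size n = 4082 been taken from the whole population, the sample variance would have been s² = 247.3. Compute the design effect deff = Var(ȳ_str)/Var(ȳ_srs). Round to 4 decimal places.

0.4953

Var(ȳ_str) = Σ Wₕ²(1−fₕ)sₕ²/nₕ with Wₕ = Nₕ/36255:
  Tier 3: (3366/36255)²·(1−688/3366)·192/688 = 0.0019138225
  Tier 1: (10641/36255)²·(1−528/10641)·49.57/528 = 0.0076861991
  Tier 4: (3510/36255)²·(1−271/3510)·88.6/271 = 0.0028277869
  Tier 2: (18738/36255)²·(1−2595/18738)·160.1/2595 = 0.01419795
  → Var(ȳ_str) = 0.026625759.
Var(ȳ_srs) = (1 − 4082/36255)·247.3/4082 = 0.053761919.
deff = 0.026625759 / 0.053761919 = 0.4953.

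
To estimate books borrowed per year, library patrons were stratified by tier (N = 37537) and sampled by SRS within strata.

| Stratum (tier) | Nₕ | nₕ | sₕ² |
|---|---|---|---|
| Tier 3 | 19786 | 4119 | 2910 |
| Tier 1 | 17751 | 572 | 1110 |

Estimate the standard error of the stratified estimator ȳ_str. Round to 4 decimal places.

0.7586

Var(ȳ_str) = Σₕ Wₕ²(1 − fₕ)sₕ²/nₕ with Wₕ = Nₕ/N, N = 37537.
Tier 3: Wₕ = 0.52710659; term = 0.52710659²·(1 − 0.20817750)·2910/4119 = 0.15542681.
Tier 1: Wₕ = 0.47289341; term = 0.47289341²·(1 − 0.03222354)·1110/572 = 0.41997993.
Sum = 0.57540674.
SE = √(0.57540674) = 0.7586.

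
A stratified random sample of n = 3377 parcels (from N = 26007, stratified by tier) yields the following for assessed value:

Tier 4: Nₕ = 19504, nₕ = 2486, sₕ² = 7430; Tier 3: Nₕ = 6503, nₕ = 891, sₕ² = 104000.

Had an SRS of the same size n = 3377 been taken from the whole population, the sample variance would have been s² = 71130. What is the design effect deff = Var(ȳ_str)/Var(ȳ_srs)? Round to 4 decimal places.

0.4237

Var(ȳ_str) = Σ Wₕ²(1−fₕ)sₕ²/nₕ with Wₕ = Nₕ/26007:
  Tier 4: (19504/26007)²·(1−2486/19504)·7430/2486 = 1.4666935
  Tier 3: (6503/26007)²·(1−891/6503)·104000/891 = 6.2980563
  → Var(ȳ_str) = 7.7647498.
Var(ȳ_srs) = (1 − 3377/26007)·71130/3377 = 18.328041.
deff = 7.7647498 / 18.328041 = 0.4237.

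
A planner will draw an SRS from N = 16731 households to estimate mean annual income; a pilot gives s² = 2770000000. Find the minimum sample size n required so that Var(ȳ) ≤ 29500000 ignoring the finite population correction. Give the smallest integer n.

Without fpc, n₀ = s²/D = 2770000000/29500000 = 93.8983.
Rounding up, n = 94.

94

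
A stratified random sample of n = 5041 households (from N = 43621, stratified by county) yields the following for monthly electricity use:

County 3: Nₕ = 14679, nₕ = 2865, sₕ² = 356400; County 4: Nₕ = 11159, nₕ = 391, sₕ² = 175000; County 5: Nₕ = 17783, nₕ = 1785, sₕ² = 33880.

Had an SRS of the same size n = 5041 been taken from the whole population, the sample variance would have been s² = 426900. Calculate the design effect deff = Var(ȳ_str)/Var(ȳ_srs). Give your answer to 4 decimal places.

Var(ȳ_str) = Σ Wₕ²(1−fₕ)sₕ²/nₕ with Wₕ = Nₕ/43621:
  County 3: (14679/43621)²·(1−2865/14679)·356400/2865 = 11.337447
  County 4: (11159/43621)²·(1−391/11159)·175000/391 = 28.263789
  County 5: (17783/43621)²·(1−1785/17783)·33880/1785 = 2.8378188
  → Var(ȳ_str) = 42.439055.
Var(ȳ_srs) = (1 − 5041/43621)·426900/5041 = 74.899008.
deff = 42.439055 / 74.899008 = 0.5666.

0.5666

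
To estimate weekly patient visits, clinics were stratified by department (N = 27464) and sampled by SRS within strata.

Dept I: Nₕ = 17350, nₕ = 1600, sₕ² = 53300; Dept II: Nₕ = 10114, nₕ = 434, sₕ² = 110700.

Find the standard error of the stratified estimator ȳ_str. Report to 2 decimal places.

6.72

Var(ȳ_str) = Σₕ Wₕ²(1 − fₕ)sₕ²/nₕ with Wₕ = Nₕ/N, N = 27464.
Dept I: Wₕ = 0.63173609; term = 0.63173609²·(1 − 0.09221902)·53300/1600 = 12.068678.
Dept II: Wₕ = 0.36826391; term = 0.36826391²·(1 − 0.04291082)·110700/434 = 33.10767.
Sum = 45.176348.
SE = √(45.176348) = 6.72.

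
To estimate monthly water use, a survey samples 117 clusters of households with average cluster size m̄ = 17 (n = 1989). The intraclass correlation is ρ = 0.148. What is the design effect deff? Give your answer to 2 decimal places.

deff = 1 + (17 − 1)·0.148 = 1 + 2.368 = 3.368.

3.37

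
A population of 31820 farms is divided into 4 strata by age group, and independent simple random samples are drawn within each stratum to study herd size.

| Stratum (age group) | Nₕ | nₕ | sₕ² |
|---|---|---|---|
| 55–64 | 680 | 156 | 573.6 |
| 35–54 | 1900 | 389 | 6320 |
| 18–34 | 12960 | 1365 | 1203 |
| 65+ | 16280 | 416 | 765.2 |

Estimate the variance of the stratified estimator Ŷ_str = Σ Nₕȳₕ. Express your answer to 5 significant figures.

Var(Ŷ_str) = Σₕ Nₕ²(1 − fₕ)sₕ²/nₕ.
55–64: 680²·(1 − 156/680)·573.6/156 = 1.3101612 × 10^6.
35–54: 1900²·(1 − 389/1900)·6320/389 = 4.66429 × 10^7.
18–34: 12960²·(1 − 1365/12960)·1203/1365 = 1.3243682 × 10^8.
65+: 16280²·(1 − 416/16280)·765.2/416 = 4.7506029 × 10^8.
Sum = 6.5545017 × 10^8.

6.5545 × 10^8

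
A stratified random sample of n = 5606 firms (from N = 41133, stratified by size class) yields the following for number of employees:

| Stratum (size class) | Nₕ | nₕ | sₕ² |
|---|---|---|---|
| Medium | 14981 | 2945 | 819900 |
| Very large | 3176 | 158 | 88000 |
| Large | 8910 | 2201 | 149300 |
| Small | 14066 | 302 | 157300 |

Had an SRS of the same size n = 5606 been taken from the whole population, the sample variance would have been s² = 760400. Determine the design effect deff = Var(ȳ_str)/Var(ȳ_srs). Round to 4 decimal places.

Var(ȳ_str) = Σ Wₕ²(1−fₕ)sₕ²/nₕ with Wₕ = Nₕ/41133:
  Medium: (14981/41133)²·(1−2945/14981)·819900/2945 = 29.670017
  Very large: (3176/41133)²·(1−158/3176)·88000/158 = 3.1553282
  Large: (8910/41133)²·(1−2201/8910)·149300/2201 = 2.3965941
  Small: (14066/41133)²·(1−302/14066)·157300/302 = 59.601376
  → Var(ȳ_str) = 94.823315.
Var(ȳ_srs) = (1 − 5606/41133)·760400/5606 = 117.15401.
deff = 94.823315 / 117.15401 = 0.8094.

0.8094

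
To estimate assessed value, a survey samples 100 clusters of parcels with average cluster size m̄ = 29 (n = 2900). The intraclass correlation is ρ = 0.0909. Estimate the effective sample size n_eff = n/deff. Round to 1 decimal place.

deff = 1 + (29 − 1)·0.0909 = 1 + 2.5452 = 3.5452.
n_eff = 2900 / 3.5452 = 818.0.

818.0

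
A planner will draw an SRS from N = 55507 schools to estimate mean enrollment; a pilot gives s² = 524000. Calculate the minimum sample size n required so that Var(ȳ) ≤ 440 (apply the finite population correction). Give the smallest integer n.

Without fpc, n₀ = s²/D = 524000/440 = 1190.9091.
With fpc, (1 − n/N)·s²/n ≤ D requires n ≥ n₀/(1 + n₀/N) = 1190.9091/(1 + 1190.9091/55507) = 1165.8947.
Rounding up, n = 1166.

1166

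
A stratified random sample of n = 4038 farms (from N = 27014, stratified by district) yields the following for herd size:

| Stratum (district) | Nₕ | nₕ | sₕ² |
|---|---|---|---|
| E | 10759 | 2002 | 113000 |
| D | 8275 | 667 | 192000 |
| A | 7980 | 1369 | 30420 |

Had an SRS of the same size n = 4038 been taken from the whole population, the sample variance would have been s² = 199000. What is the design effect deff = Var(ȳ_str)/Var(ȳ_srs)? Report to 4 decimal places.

0.8046

Var(ȳ_str) = Σ Wₕ²(1−fₕ)sₕ²/nₕ with Wₕ = Nₕ/27014:
  E: (10759/27014)²·(1−2002/10759)·113000/2002 = 7.2872528
  D: (8275/27014)²·(1−667/8275)·192000/667 = 24.833396
  A: (7980/27014)²·(1−1369/7980)·30420/1369 = 1.606379
  → Var(ȳ_str) = 33.727028.
Var(ȳ_srs) = (1 − 4038/27014)·199000/4038 = 41.915272.
deff = 33.727028 / 41.915272 = 0.8046.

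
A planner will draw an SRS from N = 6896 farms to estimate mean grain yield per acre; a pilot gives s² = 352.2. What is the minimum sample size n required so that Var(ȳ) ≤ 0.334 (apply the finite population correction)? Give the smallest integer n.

Without fpc, n₀ = s²/D = 352.2/0.334 = 1054.4910.
With fpc, (1 − n/N)·s²/n ≤ D requires n ≥ n₀/(1 + n₀/N) = 1054.4910/(1 + 1054.4910/6896) = 914.6316.
Rounding up, n = 915.

915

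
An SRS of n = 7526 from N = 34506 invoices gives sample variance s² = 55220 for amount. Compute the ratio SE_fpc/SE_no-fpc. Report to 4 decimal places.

0.8842

f = n/N = 7526/34506 = 0.21810700.
SE_no-fpc = √(s²/n) = 2.7087323; SE_fpc = √((1−f)s²/n) = 2.3951888.
Ratio = √(1−f) = 0.88424714.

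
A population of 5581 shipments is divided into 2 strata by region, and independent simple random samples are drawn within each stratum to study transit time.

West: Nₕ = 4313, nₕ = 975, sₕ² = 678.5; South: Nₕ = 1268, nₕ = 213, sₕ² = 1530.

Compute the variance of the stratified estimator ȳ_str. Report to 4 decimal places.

0.6302

Var(ȳ_str) = Σₕ Wₕ²(1 − fₕ)sₕ²/nₕ with Wₕ = Nₕ/N, N = 5581.
West: Wₕ = 0.77280057; term = 0.77280057²·(1 − 0.22606075)·678.5/975 = 0.32165254.
South: Wₕ = 0.22719943; term = 0.22719943²·(1 − 0.16798107)·1530/213 = 0.30850307.
Sum = 0.63015561.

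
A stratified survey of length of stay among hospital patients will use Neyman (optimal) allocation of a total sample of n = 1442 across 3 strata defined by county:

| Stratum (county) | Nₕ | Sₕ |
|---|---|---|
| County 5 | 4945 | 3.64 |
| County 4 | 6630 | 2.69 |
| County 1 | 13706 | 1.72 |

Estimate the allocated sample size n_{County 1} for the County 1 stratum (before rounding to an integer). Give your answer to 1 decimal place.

572.2

Neyman allocation: nₕ = n·NₕSₕ / Σⱼ NⱼSⱼ.
Σ NⱼSⱼ = 4945·3.64 + 6630·2.69 + 13706·1.72 = 59408.82.
n_{County 1} = 1442·13706·1.72 / 59408.82 = 572.2.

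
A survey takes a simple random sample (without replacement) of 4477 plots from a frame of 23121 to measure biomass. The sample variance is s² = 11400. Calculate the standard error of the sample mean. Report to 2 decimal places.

Under SRS without replacement, Var(ȳ) = (1 − f)·s²/n with f = n/N = 4477/23121 = 0.19363349.
Var(ȳ) = (1 − 0.19363349)·11400/4477 = 0.80636651·2.546348 = 2.0532897.
SE(ȳ) = √(2.0532897) = 1.43.

1.43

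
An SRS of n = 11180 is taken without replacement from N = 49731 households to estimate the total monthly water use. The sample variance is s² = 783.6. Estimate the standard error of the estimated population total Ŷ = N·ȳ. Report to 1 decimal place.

11592.0

Var(Ŷ) = N²·Var(ȳ) = N²·(1 − n/N)·s²/n.
f = 11180/49731 = 0.22480947; Var(ȳ) = 0.77519053·783.6/11180 = 0.054332674.
Var(Ŷ) = 49731² · 0.054332674 = 1.3437407 × 10^8.
SE(Ŷ) = √(1.3437407 × 10^8) = 11592.0.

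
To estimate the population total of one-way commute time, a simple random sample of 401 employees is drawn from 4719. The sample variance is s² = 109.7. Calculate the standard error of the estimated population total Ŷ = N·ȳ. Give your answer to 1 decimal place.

2361.0

Var(Ŷ) = N²·Var(ȳ) = N²·(1 − n/N)·s²/n.
f = 401/4719 = 0.08497563; Var(ȳ) = 0.91502437·109.7/401 = 0.25031963.
Var(Ŷ) = 4719² · 0.25031963 = 5.5743581 × 10^6.
SE(Ŷ) = √(5.5743581 × 10^6) = 2361.0.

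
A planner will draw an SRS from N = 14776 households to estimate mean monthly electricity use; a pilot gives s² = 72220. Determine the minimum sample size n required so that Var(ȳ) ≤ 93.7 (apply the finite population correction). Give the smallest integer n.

733

Without fpc, n₀ = s²/D = 72220/93.7 = 770.7577.
With fpc, (1 − n/N)·s²/n ≤ D requires n ≥ n₀/(1 + n₀/N) = 770.7577/(1 + 770.7577/14776) = 732.5460.
Rounding up, n = 733.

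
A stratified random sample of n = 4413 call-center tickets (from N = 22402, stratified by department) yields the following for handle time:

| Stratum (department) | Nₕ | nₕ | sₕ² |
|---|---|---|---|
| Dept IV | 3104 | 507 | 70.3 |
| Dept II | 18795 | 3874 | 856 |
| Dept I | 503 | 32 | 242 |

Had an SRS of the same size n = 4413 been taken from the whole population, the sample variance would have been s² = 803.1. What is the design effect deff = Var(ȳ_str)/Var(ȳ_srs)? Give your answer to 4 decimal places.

0.8846

Var(ȳ_str) = Σ Wₕ²(1−fₕ)sₕ²/nₕ with Wₕ = Nₕ/22402:
  Dept IV: (3104/22402)²·(1−507/3104)·70.3/507 = 0.0022272422
  Dept II: (18795/22402)²·(1−3874/18795)·856/3874 = 0.12347551
  Dept I: (503/22402)²·(1−32/503)·242/32 = 0.0035701026
  → Var(ȳ_str) = 0.12927285.
Var(ȳ_srs) = (1 − 4413/22402)·803.1/4413 = 0.14613557.
deff = 0.12927285 / 0.14613557 = 0.8846.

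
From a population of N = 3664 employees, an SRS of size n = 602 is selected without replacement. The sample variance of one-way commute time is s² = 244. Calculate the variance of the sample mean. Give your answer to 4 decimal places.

0.3387

Under SRS without replacement, Var(ȳ) = (1 − f)·s²/n with f = n/N = 602/3664 = 0.16430131.
Var(ȳ) = (1 − 0.16430131)·244/602 = 0.83569869·0.40531561 = 0.33872173.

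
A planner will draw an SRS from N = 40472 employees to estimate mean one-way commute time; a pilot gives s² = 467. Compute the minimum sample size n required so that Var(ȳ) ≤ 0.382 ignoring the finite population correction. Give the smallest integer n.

1223

Without fpc, n₀ = s²/D = 467/0.382 = 1222.5131.
Rounding up, n = 1223.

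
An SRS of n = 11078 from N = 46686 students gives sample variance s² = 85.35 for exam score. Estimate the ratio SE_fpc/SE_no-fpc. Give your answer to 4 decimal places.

f = n/N = 11078/46686 = 0.23728741.
SE_no-fpc = √(s²/n) = 0.087775049; SE_fpc = √((1−f)s²/n) = 0.076656951.
Ratio = √(1−f) = 0.87333418.

0.8733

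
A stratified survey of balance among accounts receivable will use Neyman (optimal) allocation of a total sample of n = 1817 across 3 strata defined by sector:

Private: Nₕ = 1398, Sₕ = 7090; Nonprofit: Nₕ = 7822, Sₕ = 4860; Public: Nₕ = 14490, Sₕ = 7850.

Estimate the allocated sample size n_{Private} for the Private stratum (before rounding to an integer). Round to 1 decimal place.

Neyman allocation: nₕ = n·NₕSₕ / Σⱼ NⱼSⱼ.
Σ NⱼSⱼ = 1398·7090 + 7822·4860 + 14490·7850 = 1.6167324 × 10^8.
n_{Private} = 1817·1398·7090 / (1.6167324 × 10^8) = 111.4.

111.4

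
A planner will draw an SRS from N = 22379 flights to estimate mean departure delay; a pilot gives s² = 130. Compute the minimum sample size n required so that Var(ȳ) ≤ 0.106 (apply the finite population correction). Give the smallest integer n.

Without fpc, n₀ = s²/D = 130/0.106 = 1226.4151.
With fpc, (1 − n/N)·s²/n ≤ D requires n ≥ n₀/(1 + n₀/N) = 1226.4151/(1 + 1226.4151/22379) = 1162.6969.
Rounding up, n = 1163.

1163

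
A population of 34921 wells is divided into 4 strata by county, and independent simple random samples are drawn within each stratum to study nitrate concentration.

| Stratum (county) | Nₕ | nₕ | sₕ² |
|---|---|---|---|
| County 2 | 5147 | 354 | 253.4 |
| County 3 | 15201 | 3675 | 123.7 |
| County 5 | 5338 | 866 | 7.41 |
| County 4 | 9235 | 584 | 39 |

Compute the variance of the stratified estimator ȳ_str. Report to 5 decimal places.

Var(ȳ_str) = Σₕ Wₕ²(1 − fₕ)sₕ²/nₕ with Wₕ = Nₕ/N, N = 34921.
County 2: Wₕ = 0.14738982; term = 0.14738982²·(1 − 0.06877793)·253.4/354 = 0.014480768.
County 3: Wₕ = 0.43529681; term = 0.43529681²·(1 − 0.24176041)·123.7/3675 = 0.0048360389.
County 5: Wₕ = 0.15285931; term = 0.15285931²·(1 − 0.16223305)·7.41/866 = 1.6749712 × 10^-4.
County 4: Wₕ = 0.26445405; term = 0.26445405²·(1 − 0.06323768)·39/584 = 0.004375036.
Sum = 0.02385934.

0.02386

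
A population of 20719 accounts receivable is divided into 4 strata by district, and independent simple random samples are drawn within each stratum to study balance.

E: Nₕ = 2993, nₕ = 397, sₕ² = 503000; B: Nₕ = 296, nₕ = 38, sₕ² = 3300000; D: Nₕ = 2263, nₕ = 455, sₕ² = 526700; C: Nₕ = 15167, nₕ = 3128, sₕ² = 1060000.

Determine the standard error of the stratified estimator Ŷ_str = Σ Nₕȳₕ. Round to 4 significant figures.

288300

Var(Ŷ_str) = Σₕ Nₕ²(1 − fₕ)sₕ²/nₕ.
E: 2993²·(1 − 397/2993)·503000/397 = 9.8443916 × 10^9.
B: 296²·(1 − 38/296)·3300000/38 = 6.6319579 × 10^9.
D: 2263²·(1 − 455/2263)·526700/455 = 4.7362531 × 10^9.
C: 15167²·(1 − 3128/15167)·1060000/3128 = 6.1876996 × 10^10.
Sum = 8.3089599 × 10^10.
SE = √(8.3089599 × 10^10) = 288300.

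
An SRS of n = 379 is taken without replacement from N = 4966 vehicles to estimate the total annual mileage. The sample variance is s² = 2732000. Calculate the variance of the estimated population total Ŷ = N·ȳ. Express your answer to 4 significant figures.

Var(Ŷ) = N²·Var(ȳ) = N²·(1 − n/N)·s²/n.
f = 379/4966 = 0.07631897; Var(ȳ) = 0.92368103·2732000/379 = 6658.3023.
Var(Ŷ) = 4966² · 6658.3023 = 1.6420143 × 10^11.

1.642 × 10^11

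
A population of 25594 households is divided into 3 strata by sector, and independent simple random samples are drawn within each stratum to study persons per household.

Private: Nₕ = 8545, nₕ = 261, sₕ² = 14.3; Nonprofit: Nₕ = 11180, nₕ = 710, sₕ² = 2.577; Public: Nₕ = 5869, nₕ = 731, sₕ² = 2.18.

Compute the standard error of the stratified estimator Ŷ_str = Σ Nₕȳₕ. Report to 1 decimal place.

Var(Ŷ_str) = Σₕ Nₕ²(1 − fₕ)sₕ²/nₕ.
Private: 8545²·(1 − 261/8545)·14.3/261 = 3.8783561 × 10^6.
Nonprofit: 11180²·(1 − 710/11180)·2.577/710 = 424858.74.
Public: 5869²·(1 − 731/5869)·2.18/731 = 89928.495.
Sum = 4.3931433 × 10^6.
SE = √(4.3931433 × 10^6) = 2096.0.

2096.0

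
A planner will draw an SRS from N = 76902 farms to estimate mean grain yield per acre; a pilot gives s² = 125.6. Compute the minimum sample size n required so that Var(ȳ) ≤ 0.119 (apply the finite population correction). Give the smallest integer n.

Without fpc, n₀ = s²/D = 125.6/0.119 = 1055.4622.
With fpc, (1 − n/N)·s²/n ≤ D requires n ≥ n₀/(1 + n₀/N) = 1055.4622/(1 + 1055.4622/76902) = 1041.1723.
Rounding up, n = 1042.

1042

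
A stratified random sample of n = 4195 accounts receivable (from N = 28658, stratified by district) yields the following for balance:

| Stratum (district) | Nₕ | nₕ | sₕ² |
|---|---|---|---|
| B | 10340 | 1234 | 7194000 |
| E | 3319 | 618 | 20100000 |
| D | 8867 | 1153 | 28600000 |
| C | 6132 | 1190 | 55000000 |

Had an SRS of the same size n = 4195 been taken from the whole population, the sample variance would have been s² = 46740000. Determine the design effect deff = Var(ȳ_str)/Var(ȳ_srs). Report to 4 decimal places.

Var(ȳ_str) = Σ Wₕ²(1−fₕ)sₕ²/nₕ with Wₕ = Nₕ/28658:
  B: (10340/28658)²·(1−1234/10340)·7194000/1234 = 668.36193
  E: (3319/28658)²·(1−618/3319)·20100000/618 = 355.01578
  D: (8867/28658)²·(1−1153/8867)·28600000/1153 = 2065.862
  C: (6132/28658)²·(1−1190/6132)·55000000/1190 = 1705.4102
  → Var(ȳ_str) = 4794.6499.
Var(ȳ_srs) = (1 − 4195/28658)·46740000/4195 = 9510.8773.
deff = 4794.6499 / 9510.8773 = 0.5041.

0.5041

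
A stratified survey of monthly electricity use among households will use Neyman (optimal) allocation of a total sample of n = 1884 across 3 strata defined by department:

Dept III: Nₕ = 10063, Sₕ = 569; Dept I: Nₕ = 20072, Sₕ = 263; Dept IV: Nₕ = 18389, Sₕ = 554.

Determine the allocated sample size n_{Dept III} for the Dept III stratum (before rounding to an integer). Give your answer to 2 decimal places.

509.03

Neyman allocation: nₕ = n·NₕSₕ / Σⱼ NⱼSⱼ.
Σ NⱼSⱼ = 10063·569 + 20072·263 + 18389·554 = 2.1192289 × 10^7.
n_{Dept III} = 1884·10063·569 / (2.1192289 × 10^7) = 509.03.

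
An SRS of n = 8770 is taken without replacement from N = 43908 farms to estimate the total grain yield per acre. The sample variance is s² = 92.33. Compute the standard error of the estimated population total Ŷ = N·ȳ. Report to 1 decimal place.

4030.2

Var(Ŷ) = N²·Var(ȳ) = N²·(1 − n/N)·s²/n.
f = 8770/43908 = 0.19973581; Var(ȳ) = 0.80026419·92.33/8770 = 0.0084251303.
Var(Ŷ) = 43908² · 0.0084251303 = 1.6242914 × 10^7.
SE(Ŷ) = √(1.6242914 × 10^7) = 4030.2.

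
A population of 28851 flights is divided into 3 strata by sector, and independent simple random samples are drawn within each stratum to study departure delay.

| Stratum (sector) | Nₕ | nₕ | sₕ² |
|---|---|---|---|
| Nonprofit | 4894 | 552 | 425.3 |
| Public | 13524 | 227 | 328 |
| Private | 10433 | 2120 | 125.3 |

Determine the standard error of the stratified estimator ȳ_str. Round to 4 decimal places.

Var(ȳ_str) = Σₕ Wₕ²(1 − fₕ)sₕ²/nₕ with Wₕ = Nₕ/N, N = 28851.
Nonprofit: Wₕ = 0.16963017; term = 0.16963017²·(1 − 0.11279117)·425.3/552 = 0.019669275.
Public: Wₕ = 0.46875325; term = 0.46875325²·(1 − 0.01678497)·328/227 = 0.31216562.
Private: Wₕ = 0.36161658; term = 0.36161658²·(1 − 0.20320138)·125.3/2120 = 0.0061582945.
Sum = 0.33799319.
SE = √(0.33799319) = 0.5814.

0.5814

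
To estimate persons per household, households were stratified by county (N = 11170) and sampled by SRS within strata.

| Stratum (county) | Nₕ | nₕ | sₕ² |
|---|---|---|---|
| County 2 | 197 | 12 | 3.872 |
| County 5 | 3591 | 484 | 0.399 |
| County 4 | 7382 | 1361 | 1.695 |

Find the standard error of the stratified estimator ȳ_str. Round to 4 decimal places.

Var(ȳ_str) = Σₕ Wₕ²(1 − fₕ)sₕ²/nₕ with Wₕ = Nₕ/N, N = 11170.
County 2: Wₕ = 0.01763653; term = 0.01763653²·(1 − 0.06091371)·3.872/12 = 9.4250944 × 10^-5.
County 5: Wₕ = 0.32148612; term = 0.32148612²·(1 − 0.13478140)·0.399/484 = 7.371873 × 10^-5.
County 4: Wₕ = 0.66087735; term = 0.66087735²·(1 − 0.18436738)·1.695/1361 = 4.4365757 × 10^-4.
Sum = 6.1162724 × 10^-4.
SE = √(6.1162724 × 10^-4) = 0.0247.

0.0247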